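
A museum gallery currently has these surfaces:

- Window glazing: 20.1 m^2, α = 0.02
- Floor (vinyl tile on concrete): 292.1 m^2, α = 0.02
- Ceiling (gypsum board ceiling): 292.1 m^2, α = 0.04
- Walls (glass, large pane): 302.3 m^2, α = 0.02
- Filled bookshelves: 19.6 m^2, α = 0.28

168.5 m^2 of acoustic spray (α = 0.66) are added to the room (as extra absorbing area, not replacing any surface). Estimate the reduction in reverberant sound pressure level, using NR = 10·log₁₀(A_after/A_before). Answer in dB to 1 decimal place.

A_before = Σ Sᵢαᵢ = 20.1*0.02 + 292.1*0.02 + 292.1*0.04 + 302.3*0.02 + 19.6*0.28 = 29.462 sabins.
Added absorption = 168.5 × 0.66 = 111.210 sabins.
New total A_after = 140.672 sabins.
Reduction = 10 log₁₀(A_after/A_before) = 10 log₁₀(4.7747) = 6.8 dB.

6.8 dB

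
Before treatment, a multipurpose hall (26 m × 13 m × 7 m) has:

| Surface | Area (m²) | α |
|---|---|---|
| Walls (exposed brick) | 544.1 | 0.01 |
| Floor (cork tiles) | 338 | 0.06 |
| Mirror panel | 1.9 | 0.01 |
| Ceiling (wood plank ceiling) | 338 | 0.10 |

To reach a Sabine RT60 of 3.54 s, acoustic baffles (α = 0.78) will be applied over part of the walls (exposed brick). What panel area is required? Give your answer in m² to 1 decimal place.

Equivalent absorption area: A₁ = 544.1*0.01 + 338*0.06 + 1.9*0.01 + 338*0.10 = 59.540 m².
Required A₂ = 0.161·2366/3.54 = 107.606 sabins.
ΔA needed = 107.606 − 59.540 = 48.066 sabins.
Each m² of panel replacing the walls (exposed brick) adds (0.78 − 0.01) = 0.77 sabins.
Panel area = 48.066 / 0.77 = 62.4 m².

62.4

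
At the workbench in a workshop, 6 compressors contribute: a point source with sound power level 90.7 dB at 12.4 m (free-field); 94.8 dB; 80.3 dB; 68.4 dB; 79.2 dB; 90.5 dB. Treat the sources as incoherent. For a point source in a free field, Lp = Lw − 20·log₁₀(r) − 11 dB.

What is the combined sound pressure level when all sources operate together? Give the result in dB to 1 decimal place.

96.4 dB

Source at 12.4 m: Lp = 90.7 − 20·log₁₀(12.4) − 11 = 57.8 dB.
Converting to relative power and adding: 10^(57.8/10) + 10^(94.8/10) + 10^(80.3/10) + 10^(68.4/10) + 10^(79.2/10) + 10^(90.5/10) = 4.34e+09.
Combined level = 10 log₁₀(4.34e+09) = 96.4 dB.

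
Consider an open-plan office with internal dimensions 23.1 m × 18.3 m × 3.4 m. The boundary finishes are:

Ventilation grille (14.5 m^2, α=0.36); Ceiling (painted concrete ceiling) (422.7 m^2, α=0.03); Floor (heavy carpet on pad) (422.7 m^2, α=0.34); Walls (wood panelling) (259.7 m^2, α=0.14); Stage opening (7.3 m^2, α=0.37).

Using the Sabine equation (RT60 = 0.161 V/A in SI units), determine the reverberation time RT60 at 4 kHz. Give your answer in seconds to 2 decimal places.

A = Σ Sᵢαᵢ = 14.5*0.36 + 422.7*0.03 + 422.7*0.34 + 259.7*0.14 + 7.3*0.37 = 200.678 sabins.
Room volume: 1437.282 m³.
T = 0.161 V/A = 0.161·1437.282/200.678 = 1.15 s.

1.15 s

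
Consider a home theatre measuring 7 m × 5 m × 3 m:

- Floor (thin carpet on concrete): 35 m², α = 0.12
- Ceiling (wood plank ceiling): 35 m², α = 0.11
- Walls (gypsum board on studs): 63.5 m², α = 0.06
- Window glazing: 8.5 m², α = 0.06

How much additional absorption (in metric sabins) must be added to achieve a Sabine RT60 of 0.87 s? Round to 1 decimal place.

Equivalent absorption area: A₁ = 35*0.12 + 35*0.11 + 63.5*0.06 + 8.5*0.06 = 12.370 m².
Target A₂ = 0.161·105/0.87 = 19.431 sabins (V = 105 m³).
ΔA = A₂ − A₁ = 19.431 − 12.370 = 7.1 sabins.

7.1 sabins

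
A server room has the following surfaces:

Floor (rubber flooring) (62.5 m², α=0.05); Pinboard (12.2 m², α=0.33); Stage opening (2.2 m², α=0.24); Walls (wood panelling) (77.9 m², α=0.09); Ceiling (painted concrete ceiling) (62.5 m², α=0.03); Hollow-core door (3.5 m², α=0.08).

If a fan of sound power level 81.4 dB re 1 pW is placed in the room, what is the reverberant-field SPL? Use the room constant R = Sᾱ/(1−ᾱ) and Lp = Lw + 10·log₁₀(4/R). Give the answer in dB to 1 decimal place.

Σ(Sᵢαᵢ) = 62.5×0.05 + 12.2×0.33 + 2.2×0.24 + 77.9×0.09 + 62.5×0.03 + 3.5×0.08 = 16.845; total area S = 220.8 m².
ᾱ = 16.845/220.8 = 0.0763; R = Sᾱ/(1−ᾱ) = 16.845/(1−0.0763) = 18.236 m².
Lp = Lw + 10 log₁₀(4/R) = 81.4 -6.59 = 74.8 dB.

74.8 dB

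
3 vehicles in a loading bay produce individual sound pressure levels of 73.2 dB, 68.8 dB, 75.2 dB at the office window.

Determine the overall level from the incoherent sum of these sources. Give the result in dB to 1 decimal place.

Converting to relative power and adding: 10^(73.2/10) + 10^(68.8/10) + 10^(75.2/10) = 6.159e+07.
L_total = 10·log₁₀(6.159e+07) = 77.9 dB.

77.9 dB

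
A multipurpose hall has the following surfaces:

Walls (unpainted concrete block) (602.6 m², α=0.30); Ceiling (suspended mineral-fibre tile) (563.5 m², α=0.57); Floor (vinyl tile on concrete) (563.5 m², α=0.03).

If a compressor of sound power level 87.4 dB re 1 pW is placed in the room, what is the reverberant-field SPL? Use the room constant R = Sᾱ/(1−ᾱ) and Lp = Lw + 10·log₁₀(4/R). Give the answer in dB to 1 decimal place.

Σ(Sᵢαᵢ) = 602.6·0.30 + 563.5·0.57 + 563.5·0.03 = 518.880; total area S = 1729.6 m².
ᾱ = 0.3000, so room constant R = A/(1−ᾱ) = 741.257 m².
Lp = 87.4 + 10·log₁₀(4/741.257) = 87.4 + (-22.68) = 64.7 dB.

64.7 dB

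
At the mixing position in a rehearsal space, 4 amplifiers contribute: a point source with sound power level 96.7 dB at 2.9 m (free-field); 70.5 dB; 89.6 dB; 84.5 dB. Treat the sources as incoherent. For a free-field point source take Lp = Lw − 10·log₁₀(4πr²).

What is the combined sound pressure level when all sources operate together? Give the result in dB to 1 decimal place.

91.0 dB

Source at 2.9 m: Lp = 96.7 − 10·log₁₀(4π·2.9²) = 96.7 − 10·log₁₀(105.683) = 76.5 dB.
Σ 10^(Lᵢ/10) = 1.25e+09.
Combined level = 10 log₁₀(1.25e+09) = 91.0 dB.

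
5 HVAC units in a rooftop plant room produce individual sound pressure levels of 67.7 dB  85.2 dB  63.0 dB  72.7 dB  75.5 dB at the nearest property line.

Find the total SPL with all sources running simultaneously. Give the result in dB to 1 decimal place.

85.9 dB

Σ 10^(Lᵢ/10) = 3.931e+08.
L_total = 10·log₁₀(3.931e+08) = 85.9 dB.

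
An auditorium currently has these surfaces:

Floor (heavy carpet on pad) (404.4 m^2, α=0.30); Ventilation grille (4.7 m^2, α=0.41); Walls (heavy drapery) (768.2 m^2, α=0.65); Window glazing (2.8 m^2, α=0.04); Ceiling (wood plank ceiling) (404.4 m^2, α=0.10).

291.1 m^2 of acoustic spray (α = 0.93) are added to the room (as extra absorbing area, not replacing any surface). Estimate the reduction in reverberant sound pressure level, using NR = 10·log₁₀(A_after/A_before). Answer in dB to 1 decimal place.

A_before = Σ Sᵢαᵢ = 404.4·0.30 + 4.7·0.41 + 768.2·0.65 + 2.8·0.04 + 404.4·0.10 = 663.129 sabins.
Added absorption = 291.1 × 0.93 = 270.723 sabins.
A_after = 663.129 + 270.723 = 933.852 sabins.
NR = 10·log₁₀(933.852/663.129) = 1.5 dB.

1.5 dB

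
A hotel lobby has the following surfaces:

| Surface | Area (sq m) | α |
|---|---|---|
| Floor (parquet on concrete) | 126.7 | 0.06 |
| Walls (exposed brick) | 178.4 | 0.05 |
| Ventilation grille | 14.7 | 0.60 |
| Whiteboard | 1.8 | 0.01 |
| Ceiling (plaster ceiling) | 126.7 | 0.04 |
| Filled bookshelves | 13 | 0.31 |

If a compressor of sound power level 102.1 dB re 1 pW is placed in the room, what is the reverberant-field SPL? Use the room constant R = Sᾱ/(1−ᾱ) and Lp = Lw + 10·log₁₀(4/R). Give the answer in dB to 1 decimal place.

A = 34.458 sabins; S = 461.3 sq m.
ᾱ = 0.0747, so room constant R = A/(1−ᾱ) = 37.240 sq m.
Lp = Lw + 10 log₁₀(4/R) = 102.1 -9.69 = 92.4 dB.

92.4 dB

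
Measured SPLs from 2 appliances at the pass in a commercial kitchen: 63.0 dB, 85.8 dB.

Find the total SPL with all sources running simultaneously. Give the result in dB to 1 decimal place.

Σ 10^(Lᵢ/10) = 3.822e+08.
Combined level = 10 log₁₀(3.822e+08) = 85.8 dB.

85.8 dB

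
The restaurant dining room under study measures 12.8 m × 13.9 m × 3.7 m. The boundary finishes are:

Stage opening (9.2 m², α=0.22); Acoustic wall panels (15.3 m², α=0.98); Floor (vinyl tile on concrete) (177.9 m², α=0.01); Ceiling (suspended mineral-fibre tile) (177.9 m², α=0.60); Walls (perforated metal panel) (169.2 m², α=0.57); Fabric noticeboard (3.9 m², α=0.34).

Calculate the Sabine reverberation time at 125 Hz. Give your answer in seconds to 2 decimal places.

0.47 s

Total absorption A = 9.2·0.22 + 15.3·0.98 + 177.9·0.01 + 177.9·0.60 + 169.2·0.57 + 3.9·0.34
  = 2.024 + 14.994 + 1.779 + 106.740 + 96.444 + 1.326 = 223.307 m² sabins.
Room volume: 658.304 m³.
T = 0.161 V/A = 0.161·658.304/223.307 = 0.47 s.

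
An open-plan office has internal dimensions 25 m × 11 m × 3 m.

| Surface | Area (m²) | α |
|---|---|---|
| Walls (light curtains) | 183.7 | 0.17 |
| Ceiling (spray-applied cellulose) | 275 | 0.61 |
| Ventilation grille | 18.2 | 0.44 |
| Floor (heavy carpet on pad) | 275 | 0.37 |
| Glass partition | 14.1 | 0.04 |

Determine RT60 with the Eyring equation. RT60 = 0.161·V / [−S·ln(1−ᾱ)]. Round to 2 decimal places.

S = Σ Sᵢ = 766.0 m².
Absorption A = 183.7·0.17 + 275·0.61 + 18.2·0.44 + 275·0.37 + 14.1·0.04 = 309.301 sabins.
ᾱ = 309.301 / 766.0 = 0.4038.
−S·ln(1−ᾱ) = −766.0 × ln(1 − 0.4038) = 396.159.
V = 25 × 11 × 3 = 825 m³.
RT60 = 0.161 × 825 / 396.159 = 0.34 s.

0.34 seconds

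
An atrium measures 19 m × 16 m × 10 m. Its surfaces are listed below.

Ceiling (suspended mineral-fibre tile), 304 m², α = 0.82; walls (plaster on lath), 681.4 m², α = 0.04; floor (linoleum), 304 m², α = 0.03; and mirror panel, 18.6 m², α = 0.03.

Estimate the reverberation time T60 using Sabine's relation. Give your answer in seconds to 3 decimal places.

1.710 sec

Equivalent absorption area: A = 304*0.82 + 681.4*0.04 + 304*0.03 + 18.6*0.03 = 286.214 m².
Volume V = 19 × 16 × 10 = 3040 m³.
RT60 = 0.161 · V / A = 0.161 × 3040 / 286.214 = 1.710 s.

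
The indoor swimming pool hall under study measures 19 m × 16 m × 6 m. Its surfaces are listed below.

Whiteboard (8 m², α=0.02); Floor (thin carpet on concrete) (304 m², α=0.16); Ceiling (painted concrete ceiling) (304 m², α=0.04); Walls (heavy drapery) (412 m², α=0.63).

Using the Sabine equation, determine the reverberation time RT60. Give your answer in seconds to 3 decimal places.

Equivalent absorption area: A = 8×0.02 + 304×0.16 + 304×0.04 + 412×0.63 = 320.520 m².
V = 19·16·6 = 1824 m³.
Sabine: RT60 = 0.161 × 1824 / 320.520 = 0.916 s.

0.916 s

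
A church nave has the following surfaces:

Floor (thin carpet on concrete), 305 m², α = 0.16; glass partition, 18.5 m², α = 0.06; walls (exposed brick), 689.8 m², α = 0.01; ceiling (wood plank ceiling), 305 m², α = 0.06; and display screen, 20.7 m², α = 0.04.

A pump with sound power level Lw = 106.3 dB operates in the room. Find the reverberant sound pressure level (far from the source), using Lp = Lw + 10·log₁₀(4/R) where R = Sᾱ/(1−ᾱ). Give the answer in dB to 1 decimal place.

A = 75.936 sabins; S = 1339.0 m².
ᾱ = 75.936/1339.0 = 0.0567; R = Sᾱ/(1−ᾱ) = 75.936/(1−0.0567) = 80.500 m².
Lp = Lw + 10 log₁₀(4/R) = 106.3 -13.04 = 93.3 dB.

93.3 dB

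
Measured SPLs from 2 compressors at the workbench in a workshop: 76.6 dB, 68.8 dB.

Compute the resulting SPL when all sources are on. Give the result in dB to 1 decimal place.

77.3 dB

Sum in the linear (power) domain: Σ 10^(Lᵢ/10) = 10^(76.6/10) + 10^(68.8/10) = 5.329e+07.
Combined level = 10 log₁₀(5.329e+07) = 77.3 dB.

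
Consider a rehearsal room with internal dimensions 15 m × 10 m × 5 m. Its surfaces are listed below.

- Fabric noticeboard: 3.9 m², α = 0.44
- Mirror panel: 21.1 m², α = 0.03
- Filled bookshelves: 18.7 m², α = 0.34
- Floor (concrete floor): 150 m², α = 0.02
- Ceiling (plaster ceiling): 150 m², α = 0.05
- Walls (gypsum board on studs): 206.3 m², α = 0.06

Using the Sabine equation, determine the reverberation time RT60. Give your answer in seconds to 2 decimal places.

3.82 s

Summing Sᵢαᵢ: 1.716 + 0.633 + 6.358 + 3.000 + 7.500 + 12.378 → A = 31.585 sabins.
V = 15·10·5 = 750 m³.
T = 0.161 V/A = 0.161·750/31.585 = 3.82 s.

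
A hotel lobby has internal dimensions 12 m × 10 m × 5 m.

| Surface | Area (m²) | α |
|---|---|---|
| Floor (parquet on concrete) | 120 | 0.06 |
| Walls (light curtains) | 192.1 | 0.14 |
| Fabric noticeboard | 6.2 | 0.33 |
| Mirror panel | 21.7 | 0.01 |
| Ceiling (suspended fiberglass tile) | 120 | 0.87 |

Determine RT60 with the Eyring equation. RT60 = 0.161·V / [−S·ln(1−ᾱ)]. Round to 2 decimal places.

S = Σ Sᵢ = 460.0 m².
Absorption A = 120×0.06 + 192.1×0.14 + 6.2×0.33 + 21.7×0.01 + 120×0.87 = 140.757 sabins.
ᾱ = 140.757 / 460.0 = 0.3060.
−S·ln(1−ᾱ) = −460.0 × ln(1 − 0.3060) = 168.030.
V = 12 × 10 × 5 = 600 m³.
T = 0.161·V/[−S·ln(1−ᾱ)] = 0.161·600/168.030 = 0.57 s.

0.57 seconds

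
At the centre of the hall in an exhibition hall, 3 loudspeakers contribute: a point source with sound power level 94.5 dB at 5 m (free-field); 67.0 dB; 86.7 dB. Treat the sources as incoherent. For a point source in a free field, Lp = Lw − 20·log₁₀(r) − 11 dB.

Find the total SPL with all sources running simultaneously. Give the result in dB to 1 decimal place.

Source at 5 m: Lp = 94.5 − 20·log₁₀(5) − 11 = 69.5 dB.
Converting to relative power and adding: 10^(69.5/10) + 10^(67.0/10) + 10^(86.7/10) = 4.817e+08.
Back to dB: 10·log₁₀ Σ = 86.8 dB.

86.8 dB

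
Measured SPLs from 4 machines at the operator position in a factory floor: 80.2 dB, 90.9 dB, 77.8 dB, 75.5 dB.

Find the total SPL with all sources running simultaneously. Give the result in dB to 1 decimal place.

91.6 dB

Sum in the linear (power) domain: Σ 10^(Lᵢ/10) = 10^(80.2/10) + 10^(90.9/10) + 10^(77.8/10) + 10^(75.5/10) = 1.431e+09.
Back to dB: 10·log₁₀ Σ = 91.6 dB.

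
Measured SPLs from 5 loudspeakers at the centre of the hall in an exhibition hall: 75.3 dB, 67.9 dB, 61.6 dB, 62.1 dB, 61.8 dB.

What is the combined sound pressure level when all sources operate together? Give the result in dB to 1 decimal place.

76.5 dB

Σ 10^(Lᵢ/10) = 4.463e+07.
L_total = 10·log₁₀(4.463e+07) = 76.5 dB.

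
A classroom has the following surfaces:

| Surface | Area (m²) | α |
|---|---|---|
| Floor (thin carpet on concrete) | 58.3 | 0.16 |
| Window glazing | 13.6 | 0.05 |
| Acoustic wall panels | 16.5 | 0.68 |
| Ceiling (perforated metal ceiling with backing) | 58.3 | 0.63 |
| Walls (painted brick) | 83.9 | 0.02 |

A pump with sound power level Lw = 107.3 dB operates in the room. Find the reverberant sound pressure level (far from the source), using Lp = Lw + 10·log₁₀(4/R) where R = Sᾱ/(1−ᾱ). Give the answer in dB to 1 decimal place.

A = 59.635 sabins; S = 230.6 m².
ᾱ = 0.2586, so room constant R = A/(1−ᾱ) = 80.436 m².
Lp = Lw + 10 log₁₀(4/R) = 107.3 -13.03 = 94.3 dB.

94.3 dB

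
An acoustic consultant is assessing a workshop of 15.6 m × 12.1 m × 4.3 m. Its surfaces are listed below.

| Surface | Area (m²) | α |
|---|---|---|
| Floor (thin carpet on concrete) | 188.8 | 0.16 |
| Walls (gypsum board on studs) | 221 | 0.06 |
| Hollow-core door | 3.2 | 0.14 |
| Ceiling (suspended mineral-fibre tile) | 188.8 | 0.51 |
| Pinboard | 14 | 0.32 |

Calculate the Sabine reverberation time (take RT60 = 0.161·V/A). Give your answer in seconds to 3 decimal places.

0.903 sec

Summing Sᵢαᵢ: 30.208 + 13.260 + 0.448 + 96.288 + 4.480 → A = 144.684 sabins.
V = 15.6·12.1·4.3 = 811.668 m³.
T = 0.161 V/A = 0.161·811.668/144.684 = 0.903 s.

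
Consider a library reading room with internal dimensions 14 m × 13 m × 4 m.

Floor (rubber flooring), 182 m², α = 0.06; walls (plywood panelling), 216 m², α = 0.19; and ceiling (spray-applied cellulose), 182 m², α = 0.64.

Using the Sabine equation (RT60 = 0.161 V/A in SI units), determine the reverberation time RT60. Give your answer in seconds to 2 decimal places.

Total absorption A = 182*0.06 + 216*0.19 + 182*0.64
  = 10.920 + 41.040 + 116.480 = 168.440 m² sabins.
V = 14·13·4 = 728 m³.
Sabine: RT60 = 0.161 × 728 / 168.440 = 0.70 s.

0.70 s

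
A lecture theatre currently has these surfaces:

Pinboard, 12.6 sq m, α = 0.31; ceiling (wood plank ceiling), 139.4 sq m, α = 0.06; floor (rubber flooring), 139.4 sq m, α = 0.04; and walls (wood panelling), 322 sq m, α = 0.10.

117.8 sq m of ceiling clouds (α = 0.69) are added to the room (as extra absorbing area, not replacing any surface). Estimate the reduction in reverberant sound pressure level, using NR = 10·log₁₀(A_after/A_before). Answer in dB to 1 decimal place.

Total absorption A_before = 12.6·0.31 + 139.4·0.06 + 139.4·0.04 + 322·0.10
  = 3.906 + 8.364 + 5.576 + 32.200 = 50.046 sq m sabins.
Treatment contributes 117.8·0.69 = 81.282 sabins.
A_after = 50.046 + 81.282 = 131.328 sabins.
Reduction = 10 log₁₀(A_after/A_before) = 10 log₁₀(2.6241) = 4.2 dB.

4.2 dB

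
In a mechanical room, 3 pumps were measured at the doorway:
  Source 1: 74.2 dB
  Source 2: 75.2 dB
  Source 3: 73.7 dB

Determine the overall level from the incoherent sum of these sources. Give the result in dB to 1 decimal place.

79.2 dB

Sum in the linear (power) domain: Σ 10^(Lᵢ/10) = 10^(74.2/10) + 10^(75.2/10) + 10^(73.7/10) = 8.286e+07.
Back to dB: 10·log₁₀ Σ = 79.2 dB.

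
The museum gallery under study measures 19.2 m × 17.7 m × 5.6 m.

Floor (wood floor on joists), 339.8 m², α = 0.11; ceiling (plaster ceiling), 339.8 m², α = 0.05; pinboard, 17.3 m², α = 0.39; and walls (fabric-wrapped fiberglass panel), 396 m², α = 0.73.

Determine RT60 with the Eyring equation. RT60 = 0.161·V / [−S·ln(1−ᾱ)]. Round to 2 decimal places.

0.73 sec

Total surface area S = 339.8 + 339.8 + 17.3 + 396 = 1092.9 m².
Σ(Sᵢαᵢ) = 339.8×0.11 + 339.8×0.05 + 17.3×0.39 + 396×0.73 = 350.195.
Mean coefficient ᾱ = A/S = 0.3204.
−S·ln(1−ᾱ) = −1092.9 × ln(1 − 0.3204) = 422.134.
V = 19.2 × 17.7 × 5.6 = 1903.104 m³.
RT60 = 0.161 × 1903.104 / 422.134 = 0.73 s.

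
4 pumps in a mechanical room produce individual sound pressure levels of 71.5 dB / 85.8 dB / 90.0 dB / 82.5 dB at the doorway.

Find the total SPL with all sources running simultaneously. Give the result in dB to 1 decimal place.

92.0 dB

Σ 10^(Lᵢ/10) = 1.572e+09.
L_total = 10·log₁₀(1.572e+09) = 92.0 dB.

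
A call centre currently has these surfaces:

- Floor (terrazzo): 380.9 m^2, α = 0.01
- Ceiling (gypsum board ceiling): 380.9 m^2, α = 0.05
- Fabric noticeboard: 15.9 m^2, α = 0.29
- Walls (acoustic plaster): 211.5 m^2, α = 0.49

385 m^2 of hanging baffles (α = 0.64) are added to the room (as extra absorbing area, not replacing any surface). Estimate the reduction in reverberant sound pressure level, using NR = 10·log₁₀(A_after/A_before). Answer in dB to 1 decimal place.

Equivalent absorption area: A_before = 380.9×0.01 + 380.9×0.05 + 15.9×0.29 + 211.5×0.49 = 131.100 m^2.
Treatment contributes 385·0.64 = 246.400 sabins.
New total A_after = 377.500 sabins.
NR = 10·log₁₀(377.500/131.100) = 4.6 dB.

4.6 dB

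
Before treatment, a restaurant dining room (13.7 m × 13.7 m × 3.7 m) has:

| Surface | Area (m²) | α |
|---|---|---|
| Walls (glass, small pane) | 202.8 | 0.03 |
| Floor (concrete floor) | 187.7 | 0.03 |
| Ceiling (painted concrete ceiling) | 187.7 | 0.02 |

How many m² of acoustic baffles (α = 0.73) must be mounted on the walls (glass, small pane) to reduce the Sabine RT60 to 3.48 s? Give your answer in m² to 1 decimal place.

23.8

A₁ = Σ Sᵢαᵢ = 202.8×0.03 + 187.7×0.03 + 187.7×0.02 = 15.469 sabins.
Required A₂ = 0.161·694.453/3.48 = 32.128 sabins.
Absorption to add: 32.128 − 15.469 = 16.659 sabins.
Each m² of panel replacing the walls (glass, small pane) adds (0.73 − 0.03) = 0.70 sabins.
Panel area = 16.659 / 0.70 = 23.8 m².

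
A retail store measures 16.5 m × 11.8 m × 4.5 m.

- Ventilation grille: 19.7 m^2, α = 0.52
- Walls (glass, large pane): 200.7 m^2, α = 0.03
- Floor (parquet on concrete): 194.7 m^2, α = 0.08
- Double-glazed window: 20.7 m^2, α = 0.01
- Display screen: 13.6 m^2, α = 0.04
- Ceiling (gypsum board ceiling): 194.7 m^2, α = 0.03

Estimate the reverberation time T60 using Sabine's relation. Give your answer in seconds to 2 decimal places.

3.67 seconds

Summing Sᵢαᵢ: 10.244 + 6.021 + 15.576 + 0.207 + 0.544 + 5.841 → A = 38.433 sabins.
Volume V = 16.5 × 11.8 × 4.5 = 876.15 m³.
T = 0.161 V/A = 0.161·876.15/38.433 = 3.67 s.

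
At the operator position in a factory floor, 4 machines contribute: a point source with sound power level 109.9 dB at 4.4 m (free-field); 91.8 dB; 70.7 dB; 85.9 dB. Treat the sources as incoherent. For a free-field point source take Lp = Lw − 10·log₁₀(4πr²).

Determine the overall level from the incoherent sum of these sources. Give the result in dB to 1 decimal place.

93.6 dB

Source at 4.4 m: Lp = 109.9 − 10·log₁₀(4π·4.4²) = 109.9 − 10·log₁₀(243.285) = 86.0 dB.
Converting to relative power and adding: 10^(86.0/10) + 10^(91.8/10) + 10^(70.7/10) + 10^(85.9/10) = 2.312e+09.
L_total = 10·log₁₀(2.312e+09) = 93.6 dB.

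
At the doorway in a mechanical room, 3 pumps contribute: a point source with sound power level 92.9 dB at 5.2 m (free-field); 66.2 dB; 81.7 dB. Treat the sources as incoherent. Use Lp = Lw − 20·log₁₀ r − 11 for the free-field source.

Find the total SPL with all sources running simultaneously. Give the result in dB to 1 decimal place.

82.0 dB

Source at 5.2 m: Lp = 92.9 − 20·log₁₀(5.2) − 11 = 67.6 dB.
Σ 10^(Lᵢ/10) = 1.578e+08.
Back to dB: 10·log₁₀ Σ = 82.0 dB.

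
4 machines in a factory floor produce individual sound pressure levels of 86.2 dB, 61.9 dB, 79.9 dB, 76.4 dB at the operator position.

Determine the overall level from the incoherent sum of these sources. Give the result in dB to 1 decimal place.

Sum in the linear (power) domain: Σ 10^(Lᵢ/10) = 10^(86.2/10) + 10^(61.9/10) + 10^(79.9/10) + 10^(76.4/10) = 5.598e+08.
Combined level = 10 log₁₀(5.598e+08) = 87.5 dB.

87.5 dB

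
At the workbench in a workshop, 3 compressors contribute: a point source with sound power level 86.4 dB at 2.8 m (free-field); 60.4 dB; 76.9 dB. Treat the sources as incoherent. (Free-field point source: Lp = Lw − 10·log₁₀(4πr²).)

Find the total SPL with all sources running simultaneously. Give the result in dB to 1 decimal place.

Source at 2.8 m: Lp = 86.4 − 10·log₁₀(4π·2.8²) = 86.4 − 10·log₁₀(98.520) = 66.5 dB.
Converting to relative power and adding: 10^(66.5/10) + 10^(60.4/10) + 10^(76.9/10) = 5.454e+07.
L_total = 10·log₁₀(5.454e+07) = 77.4 dB.

77.4 dB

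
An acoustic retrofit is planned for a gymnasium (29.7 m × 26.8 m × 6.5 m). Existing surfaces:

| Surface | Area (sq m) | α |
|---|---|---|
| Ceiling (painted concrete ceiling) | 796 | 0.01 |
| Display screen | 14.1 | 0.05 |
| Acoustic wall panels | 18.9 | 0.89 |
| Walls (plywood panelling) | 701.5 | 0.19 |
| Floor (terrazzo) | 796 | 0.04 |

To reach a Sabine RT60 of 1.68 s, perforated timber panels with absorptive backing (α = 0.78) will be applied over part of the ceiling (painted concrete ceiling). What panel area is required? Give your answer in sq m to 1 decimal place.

A₁ = Σ Sᵢαᵢ = 796*0.01 + 14.1*0.05 + 18.9*0.89 + 701.5*0.19 + 796*0.04 = 190.611 sabins.
V = 5173.74 m³. Target absorption A₂ = 0.161 × 5173.74 / 1.68 = 495.817 sabins.
ΔA needed = 495.817 − 190.611 = 305.206 sabins.
Net gain per sq m: Δα = 0.78 − 0.01 = 0.77.
Area = ΔA/Δα = 305.206/0.77 = 396.4 sq m.

396.4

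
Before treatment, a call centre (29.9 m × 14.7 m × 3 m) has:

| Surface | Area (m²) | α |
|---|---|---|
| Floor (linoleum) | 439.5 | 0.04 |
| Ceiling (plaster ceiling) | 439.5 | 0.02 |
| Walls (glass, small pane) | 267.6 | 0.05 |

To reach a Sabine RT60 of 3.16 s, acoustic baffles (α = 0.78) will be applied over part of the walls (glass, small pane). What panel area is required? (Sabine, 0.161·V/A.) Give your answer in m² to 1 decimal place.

Summing Sᵢαᵢ: 17.580 + 8.790 + 13.380 → A₁ = 39.750 sabins.
Required A₂ = 0.161·1318.59/3.16 = 67.181 sabins.
ΔA needed = 67.181 − 39.750 = 27.431 sabins.
Each m² of panel replacing the walls (glass, small pane) adds (0.78 − 0.05) = 0.73 sabins.
Area = ΔA/Δα = 27.431/0.73 = 37.6 m².

37.6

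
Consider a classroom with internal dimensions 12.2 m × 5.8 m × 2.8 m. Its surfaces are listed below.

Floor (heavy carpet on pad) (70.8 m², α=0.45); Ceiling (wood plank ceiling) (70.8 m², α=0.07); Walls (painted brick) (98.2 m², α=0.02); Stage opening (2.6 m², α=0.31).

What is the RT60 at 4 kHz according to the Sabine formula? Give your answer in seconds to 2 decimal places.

Summing Sᵢαᵢ: 31.860 + 4.956 + 1.964 + 0.806 → A = 39.586 sabins.
V = 12.2·5.8·2.8 = 198.128 m³.
Sabine: RT60 = 0.161 × 198.128 / 39.586 = 0.81 s.

0.81 s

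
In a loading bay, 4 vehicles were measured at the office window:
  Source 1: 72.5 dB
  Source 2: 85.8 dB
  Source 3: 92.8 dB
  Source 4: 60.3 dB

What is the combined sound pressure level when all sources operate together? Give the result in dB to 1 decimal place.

93.6 dB

Sum in the linear (power) domain: Σ 10^(Lᵢ/10) = 10^(72.5/10) + 10^(85.8/10) + 10^(92.8/10) + 10^(60.3/10) = 2.305e+09.
L_total = 10·log₁₀(2.305e+09) = 93.6 dB.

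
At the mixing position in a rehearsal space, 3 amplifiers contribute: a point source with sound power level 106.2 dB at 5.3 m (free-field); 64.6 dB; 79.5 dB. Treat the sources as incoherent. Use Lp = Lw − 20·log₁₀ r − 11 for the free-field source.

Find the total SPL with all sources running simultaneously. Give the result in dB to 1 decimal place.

83.2 dB

Source at 5.3 m: Lp = 106.2 − 20·log₁₀(5.3) − 11 = 80.7 dB.
Σ 10^(Lᵢ/10) = 2.095e+08.
L_total = 10·log₁₀(2.095e+08) = 83.2 dB.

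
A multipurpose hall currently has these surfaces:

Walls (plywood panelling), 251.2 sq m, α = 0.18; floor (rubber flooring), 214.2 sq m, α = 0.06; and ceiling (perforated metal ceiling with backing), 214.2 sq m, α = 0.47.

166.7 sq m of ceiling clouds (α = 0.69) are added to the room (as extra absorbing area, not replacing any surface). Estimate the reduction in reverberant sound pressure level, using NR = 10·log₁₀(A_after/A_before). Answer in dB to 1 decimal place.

2.4 dB

Total absorption A_before = 251.2*0.18 + 214.2*0.06 + 214.2*0.47
  = 45.216 + 12.852 + 100.674 = 158.742 sq m sabins.
Added absorption = 166.7 × 0.69 = 115.023 sabins.
New total A_after = 273.765 sabins.
NR = 10·log₁₀(273.765/158.742) = 2.4 dB.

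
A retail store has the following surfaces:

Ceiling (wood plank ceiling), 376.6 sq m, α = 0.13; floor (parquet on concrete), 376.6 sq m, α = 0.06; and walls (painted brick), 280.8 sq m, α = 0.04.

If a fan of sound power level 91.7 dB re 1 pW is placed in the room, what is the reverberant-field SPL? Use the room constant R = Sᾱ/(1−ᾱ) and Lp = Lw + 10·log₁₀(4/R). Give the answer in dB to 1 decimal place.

A = 82.786 sabins; S = 1034.0 sq m.
ᾱ = 82.786/1034.0 = 0.0801; R = Sᾱ/(1−ᾱ) = 82.786/(1−0.0801) = 89.995 sq m.
Lp = Lw + 10 log₁₀(4/R) = 91.7 -13.52 = 78.2 dB.

78.2 dB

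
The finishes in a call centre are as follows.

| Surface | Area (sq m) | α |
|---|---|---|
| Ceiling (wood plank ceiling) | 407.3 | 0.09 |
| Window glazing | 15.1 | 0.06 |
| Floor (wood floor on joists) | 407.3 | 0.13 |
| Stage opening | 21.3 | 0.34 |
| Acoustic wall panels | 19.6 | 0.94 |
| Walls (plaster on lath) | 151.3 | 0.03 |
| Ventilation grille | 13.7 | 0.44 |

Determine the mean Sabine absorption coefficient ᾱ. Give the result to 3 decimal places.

0.122

Total surface area S = 1035.6 sq m.
Weighted sum Σ Sα = 126.745.
ᾱ = 126.745 / 1035.6 = 0.122.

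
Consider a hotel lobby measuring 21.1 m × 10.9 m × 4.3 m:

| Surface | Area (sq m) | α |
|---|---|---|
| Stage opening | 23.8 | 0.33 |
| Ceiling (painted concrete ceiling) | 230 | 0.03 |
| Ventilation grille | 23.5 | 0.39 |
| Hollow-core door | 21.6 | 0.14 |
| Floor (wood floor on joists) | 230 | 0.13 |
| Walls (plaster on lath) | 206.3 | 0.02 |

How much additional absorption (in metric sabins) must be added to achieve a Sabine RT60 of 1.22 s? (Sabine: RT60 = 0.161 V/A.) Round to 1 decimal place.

69.5 sabins

A₁ = Σ Sᵢαᵢ = 23.8*0.33 + 230*0.03 + 23.5*0.39 + 21.6*0.14 + 230*0.13 + 206.3*0.02 = 60.969 sabins.
For T = 1.22 s, need A₂ = 0.161·V/T = 0.161·988.957/1.22 = 130.510 sabins.
ΔA = A₂ − A₁ = 130.510 − 60.969 = 69.5 sabins.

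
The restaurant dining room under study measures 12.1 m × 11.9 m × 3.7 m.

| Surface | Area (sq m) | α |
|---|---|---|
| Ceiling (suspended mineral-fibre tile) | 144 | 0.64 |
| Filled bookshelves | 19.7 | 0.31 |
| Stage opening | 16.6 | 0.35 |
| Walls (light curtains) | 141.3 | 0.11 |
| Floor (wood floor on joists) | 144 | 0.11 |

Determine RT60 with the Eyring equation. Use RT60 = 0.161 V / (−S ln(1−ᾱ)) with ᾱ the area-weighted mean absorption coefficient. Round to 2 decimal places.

0.54 seconds

S = Σ Sᵢ = 465.6 sq m.
Absorption A = 144·0.64 + 19.7·0.31 + 16.6·0.35 + 141.3·0.11 + 144·0.11 = 135.460 sabins.
ᾱ = 135.460 / 465.6 = 0.2909.
−S·ln(1−ᾱ) = −465.6 × ln(1 − 0.2909) = 160.054.
V = 12.1 × 11.9 × 3.7 = 532.763 m³.
T = 0.161·V/[−S·ln(1−ᾱ)] = 0.161·532.763/160.054 = 0.54 s.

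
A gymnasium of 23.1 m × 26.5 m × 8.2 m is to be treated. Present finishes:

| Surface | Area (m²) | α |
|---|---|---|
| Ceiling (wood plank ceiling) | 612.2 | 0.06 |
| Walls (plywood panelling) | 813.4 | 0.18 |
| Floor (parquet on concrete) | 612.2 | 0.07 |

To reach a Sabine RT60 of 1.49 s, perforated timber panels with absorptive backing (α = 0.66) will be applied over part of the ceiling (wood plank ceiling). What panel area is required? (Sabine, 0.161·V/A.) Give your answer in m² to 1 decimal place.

527.3

Summing Sᵢαᵢ: 36.732 + 146.412 + 42.854 → A₁ = 225.998 sabins.
Required A₂ = 0.161·5019.63/1.49 = 542.390 sabins.
Absorption to add: 542.390 − 225.998 = 316.392 sabins.
Net gain per m²: Δα = 0.66 − 0.06 = 0.60.
Panel area = 316.392 / 0.60 = 527.3 m².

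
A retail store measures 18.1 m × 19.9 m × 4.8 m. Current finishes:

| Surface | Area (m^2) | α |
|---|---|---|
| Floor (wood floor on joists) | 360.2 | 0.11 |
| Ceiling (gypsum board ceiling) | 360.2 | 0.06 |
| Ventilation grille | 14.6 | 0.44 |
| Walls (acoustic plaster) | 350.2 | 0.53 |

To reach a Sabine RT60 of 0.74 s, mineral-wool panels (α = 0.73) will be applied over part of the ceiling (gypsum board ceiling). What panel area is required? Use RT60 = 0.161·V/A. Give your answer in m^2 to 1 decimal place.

Summing Sᵢαᵢ: 39.622 + 21.612 + 6.424 + 185.606 → A₁ = 253.264 sabins.
Required A₂ = 0.161·1728.912/0.74 = 376.155 sabins.
ΔA needed = 376.155 − 253.264 = 122.891 sabins.
Each m^2 of panel replacing the ceiling (gypsum board ceiling) adds (0.73 − 0.06) = 0.67 sabins.
Area = ΔA/Δα = 122.891/0.67 = 183.4 m^2.

183.4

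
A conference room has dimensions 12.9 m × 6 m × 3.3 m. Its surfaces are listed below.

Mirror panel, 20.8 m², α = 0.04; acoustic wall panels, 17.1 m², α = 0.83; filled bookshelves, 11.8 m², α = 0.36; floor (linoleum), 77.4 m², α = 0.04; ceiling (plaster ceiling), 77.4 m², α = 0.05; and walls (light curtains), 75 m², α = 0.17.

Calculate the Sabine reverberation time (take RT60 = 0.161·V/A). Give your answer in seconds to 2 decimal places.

Total absorption A = 20.8×0.04 + 17.1×0.83 + 11.8×0.36 + 77.4×0.04 + 77.4×0.05 + 75×0.17
  = 0.832 + 14.193 + 4.248 + 3.096 + 3.870 + 12.750 = 38.989 m² sabins.
Room volume: 255.42 m³.
T = 0.161 V/A = 0.161·255.42/38.989 = 1.05 s.

1.05 sec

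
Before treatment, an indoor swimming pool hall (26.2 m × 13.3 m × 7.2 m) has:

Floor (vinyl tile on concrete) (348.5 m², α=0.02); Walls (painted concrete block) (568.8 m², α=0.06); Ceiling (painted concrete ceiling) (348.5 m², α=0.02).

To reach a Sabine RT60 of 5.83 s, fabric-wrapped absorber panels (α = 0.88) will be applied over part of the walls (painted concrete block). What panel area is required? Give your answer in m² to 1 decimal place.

A₁ = Σ Sᵢαᵢ = 348.5×0.02 + 568.8×0.06 + 348.5×0.02 = 48.068 sabins.
Required A₂ = 0.161·2508.912/5.83 = 69.286 sabins.
Absorption to add: 69.286 − 48.068 = 21.218 sabins.
Net gain per m²: Δα = 0.88 − 0.06 = 0.82.
Area = ΔA/Δα = 21.218/0.82 = 25.9 m².

25.9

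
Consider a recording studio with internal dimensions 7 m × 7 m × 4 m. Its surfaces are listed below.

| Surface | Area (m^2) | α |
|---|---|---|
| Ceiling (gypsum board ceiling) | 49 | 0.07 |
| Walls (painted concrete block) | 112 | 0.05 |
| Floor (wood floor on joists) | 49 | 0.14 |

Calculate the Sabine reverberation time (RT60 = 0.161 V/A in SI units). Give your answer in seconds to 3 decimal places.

1.986 s

Equivalent absorption area: A = 49*0.07 + 112*0.05 + 49*0.14 = 15.890 m^2.
V = 7·7·4 = 196 m³.
RT60 = 0.161 · V / A = 0.161 × 196 / 15.890 = 1.986 s.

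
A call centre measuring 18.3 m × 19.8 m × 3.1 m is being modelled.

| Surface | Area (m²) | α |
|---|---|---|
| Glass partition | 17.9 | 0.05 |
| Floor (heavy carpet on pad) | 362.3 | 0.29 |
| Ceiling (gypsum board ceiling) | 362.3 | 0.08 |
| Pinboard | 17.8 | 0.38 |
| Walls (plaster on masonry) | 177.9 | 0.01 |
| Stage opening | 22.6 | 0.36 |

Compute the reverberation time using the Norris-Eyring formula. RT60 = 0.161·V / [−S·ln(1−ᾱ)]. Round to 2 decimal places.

S = Σ Sᵢ = 960.8 m².
Absorption A = 17.9·0.05 + 362.3·0.29 + 362.3·0.08 + 17.8·0.38 + 177.9·0.01 + 22.6·0.36 = 151.625 sabins.
Mean coefficient ᾱ = A/S = 0.1578.
Eyring denominator: −S ln(1−ᾱ) = 165.006.
V = 18.3 × 19.8 × 3.1 = 1123.254 m³.
T = 0.161·V/[−S·ln(1−ᾱ)] = 0.161·1123.254/165.006 = 1.10 s.

1.10 s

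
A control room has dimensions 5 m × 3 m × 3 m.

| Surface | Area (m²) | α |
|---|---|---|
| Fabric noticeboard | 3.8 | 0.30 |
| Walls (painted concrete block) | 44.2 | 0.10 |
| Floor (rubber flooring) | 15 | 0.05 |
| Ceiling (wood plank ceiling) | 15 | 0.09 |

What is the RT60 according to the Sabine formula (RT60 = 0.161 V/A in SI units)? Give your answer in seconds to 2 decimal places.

0.95 s

Equivalent absorption area: A = 3.8×0.30 + 44.2×0.10 + 15×0.05 + 15×0.09 = 7.660 m².
Room volume: 45 m³.
T = 0.161 V/A = 0.161·45/7.660 = 0.95 s.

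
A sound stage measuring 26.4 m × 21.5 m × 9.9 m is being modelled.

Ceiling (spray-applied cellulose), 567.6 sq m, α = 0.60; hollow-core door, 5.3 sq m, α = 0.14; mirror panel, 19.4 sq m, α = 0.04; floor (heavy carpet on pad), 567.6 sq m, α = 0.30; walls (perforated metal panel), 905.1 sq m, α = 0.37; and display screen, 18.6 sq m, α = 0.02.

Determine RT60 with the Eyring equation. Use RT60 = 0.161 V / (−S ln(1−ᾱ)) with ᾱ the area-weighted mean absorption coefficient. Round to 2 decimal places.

Total surface area S = 567.6 + 5.3 + 19.4 + 567.6 + 905.1 + 18.6 = 2083.6 sq m.
Σ(Sᵢαᵢ) = 567.6×0.60 + 5.3×0.14 + 19.4×0.04 + 567.6×0.30 + 905.1×0.37 + 18.6×0.02 = 847.617.
Mean coefficient ᾱ = A/S = 0.4068.
−S·ln(1−ᾱ) = −2083.6 × ln(1 − 0.4068) = 1088.105.
V = 26.4 × 21.5 × 9.9 = 5619.24 m³.
RT60 = 0.161 × 5619.24 / 1088.105 = 0.83 s.

0.83 sec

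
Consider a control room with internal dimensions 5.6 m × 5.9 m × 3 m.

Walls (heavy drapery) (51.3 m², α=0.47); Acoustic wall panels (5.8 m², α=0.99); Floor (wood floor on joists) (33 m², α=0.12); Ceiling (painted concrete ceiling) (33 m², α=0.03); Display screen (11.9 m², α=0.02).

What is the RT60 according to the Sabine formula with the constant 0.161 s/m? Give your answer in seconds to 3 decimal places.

0.455 sec

Summing Sᵢαᵢ: 24.111 + 5.742 + 3.960 + 0.990 + 0.238 → A = 35.041 sabins.
Volume V = 5.6 × 5.9 × 3 = 99.12 m³.
T = 0.161 V/A = 0.161·99.12/35.041 = 0.455 s.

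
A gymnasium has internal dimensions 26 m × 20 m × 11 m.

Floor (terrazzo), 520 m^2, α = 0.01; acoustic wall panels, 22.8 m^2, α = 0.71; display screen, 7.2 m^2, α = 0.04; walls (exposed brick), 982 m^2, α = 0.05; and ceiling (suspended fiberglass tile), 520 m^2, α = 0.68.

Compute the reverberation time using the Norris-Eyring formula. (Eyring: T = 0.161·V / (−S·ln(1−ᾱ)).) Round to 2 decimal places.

Total surface area S = 520 + 22.8 + 7.2 + 982 + 520 = 2052.0 m^2.
Absorption A = 520×0.01 + 22.8×0.71 + 7.2×0.04 + 982×0.05 + 520×0.68 = 424.376 sabins.
ᾱ = 424.376 / 2052.0 = 0.2068.
Eyring denominator: −S ln(1−ᾱ) = 475.407.
V = 26 × 20 × 11 = 5720 m³.
T = 0.161·V/[−S·ln(1−ᾱ)] = 0.161·5720/475.407 = 1.94 s.

1.94 s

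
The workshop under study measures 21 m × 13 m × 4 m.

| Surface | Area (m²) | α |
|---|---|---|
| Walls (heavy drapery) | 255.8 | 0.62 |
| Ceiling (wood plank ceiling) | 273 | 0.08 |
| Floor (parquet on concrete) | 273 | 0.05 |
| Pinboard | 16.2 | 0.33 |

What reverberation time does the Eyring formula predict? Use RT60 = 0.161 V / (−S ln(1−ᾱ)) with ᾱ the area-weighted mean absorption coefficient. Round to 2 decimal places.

0.77 sec

Total surface area S = 255.8 + 273 + 273 + 16.2 = 818.0 m².
Absorption A = 255.8×0.62 + 273×0.08 + 273×0.05 + 16.2×0.33 = 199.432 sabins.
Mean coefficient ᾱ = A/S = 0.2438.
Eyring denominator: −S ln(1−ᾱ) = 228.590.
V = 21 × 13 × 4 = 1092 m³.
T = 0.161·V/[−S·ln(1−ᾱ)] = 0.161·1092/228.590 = 0.77 s.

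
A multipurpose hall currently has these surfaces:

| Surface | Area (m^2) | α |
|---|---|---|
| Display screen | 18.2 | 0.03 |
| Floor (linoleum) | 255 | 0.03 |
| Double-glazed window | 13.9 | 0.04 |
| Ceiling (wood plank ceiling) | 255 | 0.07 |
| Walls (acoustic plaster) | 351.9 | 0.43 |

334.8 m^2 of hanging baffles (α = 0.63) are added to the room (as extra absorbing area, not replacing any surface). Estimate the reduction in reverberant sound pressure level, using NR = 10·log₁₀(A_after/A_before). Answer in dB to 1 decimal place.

3.4 dB

A_before = Σ Sᵢαᵢ = 18.2*0.03 + 255*0.03 + 13.9*0.04 + 255*0.07 + 351.9*0.43 = 177.919 sabins.
Treatment contributes 334.8·0.63 = 210.924 sabins.
A_after = 177.919 + 210.924 = 388.843 sabins.
Reduction = 10 log₁₀(A_after/A_before) = 10 log₁₀(2.1855) = 3.4 dB.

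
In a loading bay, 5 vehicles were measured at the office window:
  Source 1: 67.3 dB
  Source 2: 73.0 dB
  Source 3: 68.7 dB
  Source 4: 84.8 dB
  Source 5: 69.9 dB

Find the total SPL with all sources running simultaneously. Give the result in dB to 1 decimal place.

Σ 10^(Lᵢ/10) = 3.445e+08.
Back to dB: 10·log₁₀ Σ = 85.4 dB.

85.4 dB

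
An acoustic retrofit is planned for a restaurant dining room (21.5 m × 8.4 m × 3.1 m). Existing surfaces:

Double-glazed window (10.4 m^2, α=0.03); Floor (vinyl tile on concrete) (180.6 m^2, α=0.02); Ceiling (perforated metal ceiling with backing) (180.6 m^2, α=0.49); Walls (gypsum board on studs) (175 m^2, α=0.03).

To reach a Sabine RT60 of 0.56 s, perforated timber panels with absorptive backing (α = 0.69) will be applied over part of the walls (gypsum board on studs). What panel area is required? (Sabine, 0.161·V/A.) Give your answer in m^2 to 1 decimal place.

95.9

Equivalent absorption area: A₁ = 10.4×0.03 + 180.6×0.02 + 180.6×0.49 + 175×0.03 = 97.668 m^2.
Required A₂ = 0.161·559.86/0.56 = 160.960 sabins.
ΔA needed = 160.960 − 97.668 = 63.292 sabins.
Net gain per m^2: Δα = 0.69 − 0.03 = 0.66.
Panel area = 63.292 / 0.66 = 95.9 m^2.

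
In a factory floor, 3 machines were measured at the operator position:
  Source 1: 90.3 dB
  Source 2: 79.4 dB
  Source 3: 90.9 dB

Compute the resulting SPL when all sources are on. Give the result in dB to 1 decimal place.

Σ 10^(Lᵢ/10) = 2.389e+09.
L_total = 10·log₁₀(2.389e+09) = 93.8 dB.

93.8 dB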